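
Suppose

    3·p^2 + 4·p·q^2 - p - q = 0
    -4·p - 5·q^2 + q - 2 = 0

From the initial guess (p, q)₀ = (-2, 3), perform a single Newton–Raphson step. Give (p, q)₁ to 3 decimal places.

At (-2, 3): F = (-61.000, -36.000).
Jacobian J = [[6·p + 4·q^2 - 1, 8·p·q - 1], [-4, -10·q + 1]].
At the point, J = [[23.000, -49.000], [-4.000, -29.000]] (det J = -863.000).
Solving J·Δ = −F gives Δ = (0.006, -1.242).
Then the next iterate is (p, q)₁ = (-1.994, 1.758).

(-1.994, 1.758)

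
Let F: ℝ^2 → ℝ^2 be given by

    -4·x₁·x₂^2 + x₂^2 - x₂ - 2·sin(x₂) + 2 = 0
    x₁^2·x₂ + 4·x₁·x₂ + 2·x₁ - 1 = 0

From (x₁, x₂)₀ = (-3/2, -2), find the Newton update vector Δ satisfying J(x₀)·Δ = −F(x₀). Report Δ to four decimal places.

At (-3/2, -2): F = (33.818595, 3.5000).
Jacobian J = [[-4·x₂^2, -8·x₁·x₂ + 2·x₂ - 2·cos(x₂) - 1], [2·x₁·x₂ + 4·x₂ + 2, x₁^2 + 4·x₁]].
At the point, J = [[-16.0000, -28.167706], [0.0000, -3.7500]] (det J = 60.0000).
Solving J·Δ = −F gives Δ = (0.4705, 0.9333).

(0.4705, 0.9333)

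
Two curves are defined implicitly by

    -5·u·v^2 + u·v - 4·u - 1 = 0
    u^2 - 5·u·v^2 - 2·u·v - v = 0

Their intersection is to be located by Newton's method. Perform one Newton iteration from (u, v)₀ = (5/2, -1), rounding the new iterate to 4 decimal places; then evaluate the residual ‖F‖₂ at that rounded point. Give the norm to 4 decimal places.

At (5/2, -1): F = (-26.0000, -0.2500).
Jacobian J = [[-5·v^2 + v - 4, -10·u·v + u], [2·u - 5·v^2 - 2·v, -10·u·v - 2·u - 1]].
At the point, J = [[-10.0000, 27.5000], [2.0000, 19.0000]] (det J = -245.0000).
Solving J·Δ = −F gives Δ = (-1.9883, 0.2224).
Then the next iterate is (u, v)₁ = (0.5117, -0.7776).
Re-evaluating at (0.5117, -0.7776): F = (-4.991725, 0.288206), so ‖F‖₂ = 5.0000.

5.0000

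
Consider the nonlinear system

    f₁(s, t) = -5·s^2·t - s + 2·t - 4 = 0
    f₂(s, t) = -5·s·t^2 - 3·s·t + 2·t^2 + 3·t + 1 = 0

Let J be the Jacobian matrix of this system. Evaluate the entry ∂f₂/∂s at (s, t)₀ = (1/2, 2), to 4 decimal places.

-26.0000

∂f₂/∂s = -5·t^2 - 3·t.
At (1/2, 2) this is -26.0000.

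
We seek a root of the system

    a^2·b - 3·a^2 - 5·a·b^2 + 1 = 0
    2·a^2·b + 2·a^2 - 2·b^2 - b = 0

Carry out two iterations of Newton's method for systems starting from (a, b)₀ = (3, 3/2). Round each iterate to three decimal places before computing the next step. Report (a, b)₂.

(1.232, 0.369)

At (3, 3/2): F = (-46.250, 39.000).
Jacobian J = [[2·a·b - 6·a - 5·b^2, a^2 - 10·a·b], [4·a·b + 4·a, 2·a^2 - 4·b - 1]].
At the point, J = [[-20.250, -36.000], [30.000, 11.000]] (det J = 857.250).
Solving J·Δ = −F gives Δ = (-1.044, -0.697).
Then the next iterate is (a, b)₁ = (1.956, 0.803).
Round to (1.956, 0.803) and repeat: F = (-13.71181, 11.70371), J = [[-11.81871, -11.88074], [14.10667, 3.43987]].
Δ = (-0.724, -0.434), so (a, b)₂ = (1.232, 0.369).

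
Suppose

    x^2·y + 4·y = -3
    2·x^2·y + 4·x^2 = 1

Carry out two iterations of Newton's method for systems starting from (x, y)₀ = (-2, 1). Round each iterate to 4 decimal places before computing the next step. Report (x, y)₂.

At (-2, 1): F = (11.0000, 23.0000).
Jacobian J = [[2·x·y, x^2 + 4], [4·x·y + 8·x, 2·x^2]].
At the point, J = [[-4.0000, 8.0000], [-24.0000, 8.0000]] (det J = 160.0000).
Solving J·Δ = −F gives Δ = (0.6000, -1.0750).
Then the next iterate is (x, y)₁ = (-1.4000, -0.0750).
Round to (-1.4000, -0.0750) and repeat: F = (2.5530, 6.5460), J = [[0.2100, 5.9600], [-10.7800, 3.9200]].
Δ = (0.4458, -0.4441), so (x, y)₂ = (-0.9542, -0.5191).

(-0.9542, -0.5191)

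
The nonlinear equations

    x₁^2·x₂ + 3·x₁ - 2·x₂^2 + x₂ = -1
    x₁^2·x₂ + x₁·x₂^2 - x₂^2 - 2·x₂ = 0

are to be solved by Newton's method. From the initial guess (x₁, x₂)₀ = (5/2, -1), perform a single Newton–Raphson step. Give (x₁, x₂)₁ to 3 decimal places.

At (5/2, -1): F = (-0.750, -2.750).
Jacobian J = [[2·x₁·x₂ + 3, x₁^2 - 4·x₂ + 1], [2·x₁·x₂ + x₂^2, x₁^2 + 2·x₁·x₂ - 2·x₂ - 2]].
At the point, J = [[-2.000, 11.250], [-4.000, 1.250]] (det J = 42.500).
Solving J·Δ = −F gives Δ = (-0.706, -0.059).
Then the next iterate is (x₁, x₂)₁ = (1.794, -1.059).

(1.794, -1.059)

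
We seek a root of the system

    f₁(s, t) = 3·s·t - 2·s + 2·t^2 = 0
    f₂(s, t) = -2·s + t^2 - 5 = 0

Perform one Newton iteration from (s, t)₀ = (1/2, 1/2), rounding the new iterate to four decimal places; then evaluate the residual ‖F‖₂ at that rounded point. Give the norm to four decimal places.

5.4284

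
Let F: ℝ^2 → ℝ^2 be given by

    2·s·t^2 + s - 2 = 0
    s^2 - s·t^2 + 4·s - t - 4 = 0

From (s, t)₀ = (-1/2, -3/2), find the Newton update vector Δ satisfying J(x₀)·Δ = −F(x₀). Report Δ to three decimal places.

(1.328, -0.852)

At (-1/2, -3/2): F = (-4.750, -3.125).
Jacobian J = [[2·t^2 + 1, 4·s·t], [2·s - t^2 + 4, -2·s·t - 1]].
At the point, J = [[5.500, 3.000], [0.750, -2.500]] (det J = -16.000).
Solving J·Δ = −F gives Δ = (1.328, -0.852).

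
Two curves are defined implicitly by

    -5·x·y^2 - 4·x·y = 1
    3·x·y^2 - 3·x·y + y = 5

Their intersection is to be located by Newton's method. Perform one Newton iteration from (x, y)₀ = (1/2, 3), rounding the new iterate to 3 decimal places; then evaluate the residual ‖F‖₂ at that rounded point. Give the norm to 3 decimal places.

21.023

At (1/2, 3): F = (-29.500, 7.000).
Jacobian J = [[-5·y^2 - 4·y, -10·x·y - 4·x], [3·y^2 - 3·y, 6·x·y - 3·x + 1]].
At the point, J = [[-57.000, -17.000], [18.000, 8.500]] (det J = -178.500).
Solving J·Δ = −F gives Δ = (-0.738, 0.739).
Then the next iterate is (x, y)₁ = (-0.238, 3.739).
Re-evaluating at (-0.238, 3.739): F = (19.19587, -8.57316), so ‖F‖₂ = 21.023.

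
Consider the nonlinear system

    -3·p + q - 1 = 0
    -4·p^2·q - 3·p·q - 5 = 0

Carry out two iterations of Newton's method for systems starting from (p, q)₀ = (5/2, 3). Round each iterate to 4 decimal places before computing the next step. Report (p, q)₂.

(0.3422, 2.0266)

At (5/2, 3): F = (-5.5000, -102.5000).
Jacobian J = [[-3, 1], [-8·p·q - 3·q, -4·p^2 - 3·p]].
At the point, J = [[-3.0000, 1.0000], [-69.0000, -32.5000]] (det J = 166.5000).
Solving J·Δ = −F gives Δ = (-1.6892, 0.4324).
Then the next iterate is (p, q)₁ = (0.8108, 3.4324).
Round to (0.8108, 3.4324) and repeat: F = (0.0000, -22.374763), J = [[-3.0000, 1.0000], [-32.561119, -5.061987]].
Δ = (-0.4686, -1.4058), so (p, q)₂ = (0.3422, 2.0266).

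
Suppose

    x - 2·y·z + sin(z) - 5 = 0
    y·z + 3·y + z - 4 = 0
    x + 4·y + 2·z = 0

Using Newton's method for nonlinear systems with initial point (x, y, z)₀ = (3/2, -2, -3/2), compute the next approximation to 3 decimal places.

At (3/2, -2, -3/2): F = (-10.49749, -8.500, -9.500).
Jacobian J = [[1, -2·z, -2·y + cos(z)], [0, z + 3, y + 1], [1, 4, 2]].
At the point, J = [[1.000, 3.000, 4.07074], [0.000, 1.500, -1.000], [1.000, 4.000, 2.000]] (det J = -2.10611).
Solving J·Δ = −F gives Δ = (-35.316, 8.831, 4.746).
Then the next iterate is (x, y, z)₁ = (-33.816, 6.831, 3.246).

(-33.816, 6.831, 3.246)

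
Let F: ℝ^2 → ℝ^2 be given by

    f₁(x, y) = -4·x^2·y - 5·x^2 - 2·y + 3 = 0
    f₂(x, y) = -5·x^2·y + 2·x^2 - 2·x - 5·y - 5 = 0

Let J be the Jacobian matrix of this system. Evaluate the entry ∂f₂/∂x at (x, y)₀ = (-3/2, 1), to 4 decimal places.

7.0000

∂f₂/∂x = -10·x·y + 4·x - 2.
At (-3/2, 1) this is 7.0000.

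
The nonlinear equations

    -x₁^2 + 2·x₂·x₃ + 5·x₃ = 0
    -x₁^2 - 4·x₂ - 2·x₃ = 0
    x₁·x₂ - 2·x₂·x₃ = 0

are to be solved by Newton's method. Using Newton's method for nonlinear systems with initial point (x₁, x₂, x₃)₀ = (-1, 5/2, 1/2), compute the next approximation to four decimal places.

At (-1, 5/2, 1/2): F = (4.0000, -12.0000, -5.0000).
Jacobian J = [[-2·x₁, 2·x₃, 2·x₂ + 5], [-2·x₁, -4, -2], [x₂, x₁ - 2·x₃, -2·x₂]].
At the point, J = [[2.0000, 1.0000, 10.0000], [2.0000, -4.0000, -2.0000], [2.5000, -2.0000, -5.0000]] (det J = 97.0000).
Solving J·Δ = −F gives Δ = (-0.5567, -3.2990, 0.0412).
Then the next iterate is (x₁, x₂, x₃)₁ = (-1.5567, -0.7990, 0.5412).

(-1.5567, -0.7990, 0.5412)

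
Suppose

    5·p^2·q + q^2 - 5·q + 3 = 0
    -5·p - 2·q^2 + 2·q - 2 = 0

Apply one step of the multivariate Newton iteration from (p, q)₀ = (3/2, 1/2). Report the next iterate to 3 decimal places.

(-0.300, 1.483)

At (3/2, 1/2): F = (6.375, -9.000).
Jacobian J = [[10·p·q, 5·p^2 + 2·q - 5], [-5, -4·q + 2]].
At the point, J = [[7.500, 7.250], [-5.000, 0.000]] (det J = 36.250).
Solving J·Δ = −F gives Δ = (-1.800, 0.983).
Then the next iterate is (p, q)₁ = (-0.300, 1.483).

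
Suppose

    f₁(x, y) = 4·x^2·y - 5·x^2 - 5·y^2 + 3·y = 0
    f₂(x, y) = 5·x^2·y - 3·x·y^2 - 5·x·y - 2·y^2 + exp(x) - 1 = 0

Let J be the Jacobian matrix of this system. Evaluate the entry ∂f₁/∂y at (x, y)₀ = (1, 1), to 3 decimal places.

-3.000

∂f₁/∂y = 4·x^2 - 10·y + 3.
At (1, 1) this is -3.000.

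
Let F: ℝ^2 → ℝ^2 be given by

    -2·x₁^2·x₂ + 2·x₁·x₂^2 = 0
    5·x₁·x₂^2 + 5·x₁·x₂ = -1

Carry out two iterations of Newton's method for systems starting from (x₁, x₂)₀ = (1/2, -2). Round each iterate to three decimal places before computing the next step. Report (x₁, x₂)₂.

At (1/2, -2): F = (5.000, 6.000).
Jacobian J = [[-4·x₁·x₂ + 2·x₂^2, -2·x₁^2 + 4·x₁·x₂], [5·x₂^2 + 5·x₂, 10·x₁·x₂ + 5·x₁]].
At the point, J = [[12.000, -4.500], [10.000, -7.500]] (det J = -45.000).
Solving J·Δ = −F gives Δ = (-0.233, 0.489).
Then the next iterate is (x₁, x₂)₁ = (0.267, -1.511).
Round to (0.267, -1.511) and repeat: F = (1.43462, 2.03078), J = [[6.17999, -1.75633], [3.86060, -2.69937]].
Δ = (-0.031, 0.708), so (x₁, x₂)₂ = (0.236, -0.803).

(0.236, -0.803)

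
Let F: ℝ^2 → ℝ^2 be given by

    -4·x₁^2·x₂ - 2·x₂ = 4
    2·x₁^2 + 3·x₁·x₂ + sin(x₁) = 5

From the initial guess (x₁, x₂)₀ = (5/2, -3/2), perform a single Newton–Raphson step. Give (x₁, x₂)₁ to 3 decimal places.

(1.964, -0.744)

At (5/2, -3/2): F = (36.500, -3.15153).
Jacobian J = [[-8·x₁·x₂, -4·x₁^2 - 2], [4·x₁ + 3·x₂ + cos(x₁), 3·x₁]].
At the point, J = [[30.000, -27.000], [4.69886, 7.500]] (det J = 351.86912).
Solving J·Δ = −F gives Δ = (-0.536, 0.756).
Then the next iterate is (x₁, x₂)₁ = (1.964, -0.744).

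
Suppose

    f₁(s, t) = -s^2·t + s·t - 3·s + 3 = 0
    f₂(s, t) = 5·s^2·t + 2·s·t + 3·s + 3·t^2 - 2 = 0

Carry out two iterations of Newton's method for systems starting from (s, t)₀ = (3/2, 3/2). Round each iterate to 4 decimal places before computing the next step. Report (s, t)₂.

At (3/2, 3/2): F = (-2.6250, 30.6250).
Jacobian J = [[-2·s·t + t - 3, -s^2 + s], [10·s·t + 2·t + 3, 5·s^2 + 2·s + 6·t]].
At the point, J = [[-6.0000, -0.7500], [28.5000, 23.2500]] (det J = -118.1250).
Solving J·Δ = −F gives Δ = (-0.3222, -0.9222).
Then the next iterate is (s, t)₁ = (1.1778, 0.5778).
Round to (1.1778, 0.5778) and repeat: F = (-0.654399, 7.903682), J = [[-3.783266, -0.209413], [10.960928, 12.758464]].
Δ = (-0.1456, -0.4944), so (s, t)₂ = (1.0322, 0.0834).

(1.0322, 0.0834)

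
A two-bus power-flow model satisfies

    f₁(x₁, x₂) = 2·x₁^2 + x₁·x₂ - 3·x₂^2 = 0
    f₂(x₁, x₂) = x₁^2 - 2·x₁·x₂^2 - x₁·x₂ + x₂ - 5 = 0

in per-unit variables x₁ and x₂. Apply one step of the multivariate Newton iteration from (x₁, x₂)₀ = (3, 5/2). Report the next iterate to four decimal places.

At (3, 5/2): F = (6.7500, -38.5000).
Jacobian J = [[4·x₁ + x₂, x₁ - 6·x₂], [2·x₁ - 2·x₂^2 - x₂, -4·x₁·x₂ - x₁ + 1]].
At the point, J = [[14.5000, -12.0000], [-9.0000, -32.0000]] (det J = -572.0000).
Solving J·Δ = −F gives Δ = (-1.1853, -0.8698).
Then the next iterate is (x₁, x₂)₁ = (1.8147, 1.6302).

(1.8147, 1.6302)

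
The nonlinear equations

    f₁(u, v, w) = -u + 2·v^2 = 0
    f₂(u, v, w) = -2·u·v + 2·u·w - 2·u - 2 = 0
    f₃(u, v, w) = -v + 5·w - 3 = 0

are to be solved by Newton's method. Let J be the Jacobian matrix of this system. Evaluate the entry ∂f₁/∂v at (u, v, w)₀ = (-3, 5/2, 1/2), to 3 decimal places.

10.000

∂f₁/∂v = 4·v.
At (-3, 5/2, 1/2) this is 10.000.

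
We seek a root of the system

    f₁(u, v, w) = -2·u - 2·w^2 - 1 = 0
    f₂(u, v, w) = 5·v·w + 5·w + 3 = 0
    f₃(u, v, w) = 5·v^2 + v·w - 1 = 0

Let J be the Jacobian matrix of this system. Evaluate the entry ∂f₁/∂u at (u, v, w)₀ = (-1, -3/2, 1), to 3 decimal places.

-2.000

∂f₁/∂u = -2.
At (-1, -3/2, 1) this is -2.000.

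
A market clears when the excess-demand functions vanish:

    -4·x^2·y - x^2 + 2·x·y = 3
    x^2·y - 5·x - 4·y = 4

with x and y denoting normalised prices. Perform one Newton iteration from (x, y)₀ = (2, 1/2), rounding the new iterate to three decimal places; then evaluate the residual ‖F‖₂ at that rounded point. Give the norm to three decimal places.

At (2, 1/2): F = (-13.000, -14.000).
Jacobian J = [[-8·x·y - 2·x + 2·y, -4·x^2 + 2·x], [2·x·y - 5, x^2 - 4]].
At the point, J = [[-11.000, -12.000], [-3.000, 0.000]] (det J = -36.000).
Solving J·Δ = −F gives Δ = (-4.667, 3.194).
Then the next iterate is (x, y)₁ = (-2.667, 3.694).
Re-evaluating at (-2.667, 3.694): F = (-134.91673, 20.83401), so ‖F‖₂ = 136.516.

136.516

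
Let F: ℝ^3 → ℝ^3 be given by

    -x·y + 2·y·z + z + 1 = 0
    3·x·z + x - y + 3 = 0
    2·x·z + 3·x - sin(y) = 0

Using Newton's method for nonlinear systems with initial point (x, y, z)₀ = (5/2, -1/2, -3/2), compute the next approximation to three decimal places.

At (5/2, -1/2, -3/2): F = (2.250, -5.250, 0.47943).
Jacobian J = [[-y, -x + 2·z, 2·y + 1], [3·z + 1, -1, 3·x], [2·z + 3, -cos(y), 2·x]].
At the point, J = [[0.500, -5.500, 0.000], [-3.500, -1.000, 7.500], [0.000, -0.87758, 5.000]] (det J = -95.45907).
Solving J·Δ = −F gives Δ = (-1.682, 0.256, -0.051).
Then the next iterate is (x, y, z)₁ = (0.818, -0.244, -1.551).

(0.818, -0.244, -1.551)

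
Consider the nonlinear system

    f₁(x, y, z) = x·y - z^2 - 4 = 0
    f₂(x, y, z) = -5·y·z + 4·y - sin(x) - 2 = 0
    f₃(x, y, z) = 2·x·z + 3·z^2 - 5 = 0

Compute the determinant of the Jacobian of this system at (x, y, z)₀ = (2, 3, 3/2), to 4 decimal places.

-268.8198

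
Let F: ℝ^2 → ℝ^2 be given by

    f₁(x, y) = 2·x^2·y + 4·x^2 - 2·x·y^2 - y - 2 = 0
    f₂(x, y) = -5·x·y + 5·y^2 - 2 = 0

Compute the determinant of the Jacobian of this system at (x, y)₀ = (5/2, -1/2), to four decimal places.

-295.0000

J = [[4·x·y + 8·x - 2·y^2, 2·x^2 - 4·x·y - 1], [-5·y, -5·x + 10·y]].
At the point, J = [[14.5000, 16.5000], [2.5000, -17.5000]].
det J = -295.0000.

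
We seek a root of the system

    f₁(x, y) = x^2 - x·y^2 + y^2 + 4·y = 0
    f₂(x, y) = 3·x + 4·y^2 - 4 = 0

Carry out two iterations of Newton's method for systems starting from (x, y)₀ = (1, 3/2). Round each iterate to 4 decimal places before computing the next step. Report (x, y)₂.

(1.4766, 1.5963)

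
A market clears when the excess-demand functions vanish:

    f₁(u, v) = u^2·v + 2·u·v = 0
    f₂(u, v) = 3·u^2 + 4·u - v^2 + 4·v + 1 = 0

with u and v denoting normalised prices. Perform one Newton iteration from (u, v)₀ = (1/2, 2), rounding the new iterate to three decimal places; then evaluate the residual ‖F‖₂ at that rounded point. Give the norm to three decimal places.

8.576

At (1/2, 2): F = (2.500, 7.750).
Jacobian J = [[2·u·v + 2·v, u^2 + 2·u], [6·u + 4, -2·v + 4]].
At the point, J = [[6.000, 1.250], [7.000, 0.000]] (det J = -8.750).
Solving J·Δ = −F gives Δ = (-1.107, 3.314).
Then the next iterate is (u, v)₁ = (-0.607, 5.314).
Re-evaluating at (-0.607, 5.314): F = (-4.49326, -7.30525), so ‖F‖₂ = 8.576.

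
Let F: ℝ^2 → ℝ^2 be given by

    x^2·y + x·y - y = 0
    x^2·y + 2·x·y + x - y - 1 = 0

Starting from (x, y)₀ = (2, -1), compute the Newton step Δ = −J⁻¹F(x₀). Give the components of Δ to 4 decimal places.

(-0.5000, 0.5000)

At (2, -1): F = (-5.0000, -6.0000).
Jacobian J = [[2·x·y + y, x^2 + x - 1], [2·x·y + 2·y + 1, x^2 + 2·x - 1]].
At the point, J = [[-5.0000, 5.0000], [-5.0000, 7.0000]] (det J = -10.0000).
Solving J·Δ = −F gives Δ = (-0.5000, 0.5000).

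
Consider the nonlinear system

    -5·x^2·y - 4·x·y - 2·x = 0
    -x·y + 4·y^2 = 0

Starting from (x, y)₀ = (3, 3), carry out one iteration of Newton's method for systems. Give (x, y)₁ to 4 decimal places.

At (3, 3): F = (-177.0000, 27.0000).
Jacobian J = [[-10·x·y - 4·y - 2, -5·x^2 - 4·x], [-y, -x + 8·y]].
At the point, J = [[-104.0000, -57.0000], [-3.0000, 21.0000]] (det J = -2355.0000).
Solving J·Δ = −F gives Δ = (-0.9248, -1.4178).
Then the next iterate is (x, y)₁ = (2.0752, 1.5822).

(2.0752, 1.5822)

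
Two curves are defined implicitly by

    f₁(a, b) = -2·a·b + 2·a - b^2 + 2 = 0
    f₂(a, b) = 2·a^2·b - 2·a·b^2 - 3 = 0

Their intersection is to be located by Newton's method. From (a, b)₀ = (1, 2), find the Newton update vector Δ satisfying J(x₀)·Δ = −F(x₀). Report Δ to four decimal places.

(1.5000, -1.1667)

At (1, 2): F = (-4.0000, -7.0000).
Jacobian J = [[-2·b + 2, -2·a - 2·b], [4·a·b - 2·b^2, 2·a^2 - 4·a·b]].
At the point, J = [[-2.0000, -6.0000], [0.0000, -6.0000]] (det J = 12.0000).
Solving J·Δ = −F gives Δ = (1.5000, -1.1667).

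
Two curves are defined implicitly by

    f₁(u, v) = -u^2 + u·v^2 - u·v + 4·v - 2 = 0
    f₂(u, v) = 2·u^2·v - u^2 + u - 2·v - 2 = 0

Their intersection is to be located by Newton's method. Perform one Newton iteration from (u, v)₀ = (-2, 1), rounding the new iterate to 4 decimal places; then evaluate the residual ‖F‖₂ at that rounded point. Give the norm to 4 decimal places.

At (-2, 1): F = (-2.0000, -2.0000).
Jacobian J = [[-2·u + v^2 - v, 2·u·v - u + 4], [4·u·v - 2·u + 1, 2·u^2 - 2]].
At the point, J = [[4.0000, 2.0000], [-3.0000, 6.0000]] (det J = 30.0000).
Solving J·Δ = −F gives Δ = (0.2667, 0.4667).
Then the next iterate is (u, v)₁ = (-1.7333, 1.4667).
Re-evaluating at (-1.7333, 1.4667): F = (-0.323988, -0.858131), so ‖F‖₂ = 0.9173.

0.9173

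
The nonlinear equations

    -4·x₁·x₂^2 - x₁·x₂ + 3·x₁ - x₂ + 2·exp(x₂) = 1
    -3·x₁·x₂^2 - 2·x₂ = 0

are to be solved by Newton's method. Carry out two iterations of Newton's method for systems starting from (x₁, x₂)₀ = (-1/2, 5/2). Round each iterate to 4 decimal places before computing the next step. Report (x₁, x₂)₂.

At (-1/2, 5/2): F = (33.114988, 4.3750).
Jacobian J = [[-4·x₂^2 - x₂ + 3, -8·x₁·x₂ - x₁ + 2·exp(x₂) - 1], [-3·x₂^2, -6·x₁·x₂ - 2]].
At the point, J = [[-24.5000, 33.864988], [-18.7500, 5.5000]] (det J = 500.218524).
Solving J·Δ = −F gives Δ = (-0.0679, -1.0270).
Then the next iterate is (x₁, x₂)₁ = (-0.5679, 1.4730).
Round to (-0.5679, 1.4730) and repeat: F = (10.313178, 0.750567), J = [[-7.151916, 14.984638], [-6.509187, 3.019100]].
Δ = (-0.2619, -0.8132), so (x₁, x₂)₂ = (-0.8298, 0.6598).

(-0.8298, 0.6598)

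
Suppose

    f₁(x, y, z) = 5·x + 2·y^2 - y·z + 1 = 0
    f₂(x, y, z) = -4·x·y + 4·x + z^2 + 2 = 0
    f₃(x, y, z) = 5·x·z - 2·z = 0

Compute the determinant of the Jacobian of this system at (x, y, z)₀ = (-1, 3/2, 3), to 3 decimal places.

178.000

J = [[5, 4·y - z, -y], [-4·y + 4, -4·x, 2·z], [5·z, 0, 5·x - 2]].
At the point, J = [[5.000, 3.000, -1.500], [-2.000, 4.000, 6.000], [15.000, 0.000, -7.000]].
det J = 178.000.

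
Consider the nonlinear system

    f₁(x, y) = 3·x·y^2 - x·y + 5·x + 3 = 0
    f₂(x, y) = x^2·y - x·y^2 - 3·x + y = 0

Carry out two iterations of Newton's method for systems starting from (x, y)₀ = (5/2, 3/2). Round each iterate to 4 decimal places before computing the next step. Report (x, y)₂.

(-2.8433, -1.6552)

At (5/2, 3/2): F = (28.6250, -2.2500).
Jacobian J = [[3·y^2 - y + 5, 6·x·y - x], [2·x·y - y^2 - 3, x^2 - 2·x·y + 1]].
At the point, J = [[10.2500, 20.0000], [2.2500, -0.2500]] (det J = -47.5625).
Solving J·Δ = −F gives Δ = (0.7957, -1.8390).
Then the next iterate is (x, y)₁ = (3.2957, -0.3390).
Round to (3.2957, -0.3390) and repeat: F = (21.731978, -14.286941), J = [[5.683763, -9.999154], [-5.349406, 14.096123]].
Δ = (-6.1390, -1.3162), so (x, y)₂ = (-2.8433, -1.6552).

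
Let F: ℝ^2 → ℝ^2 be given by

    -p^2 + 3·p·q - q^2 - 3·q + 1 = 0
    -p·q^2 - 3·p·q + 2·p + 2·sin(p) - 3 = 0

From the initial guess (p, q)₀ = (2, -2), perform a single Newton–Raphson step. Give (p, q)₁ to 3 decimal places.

(0.252, -2.640)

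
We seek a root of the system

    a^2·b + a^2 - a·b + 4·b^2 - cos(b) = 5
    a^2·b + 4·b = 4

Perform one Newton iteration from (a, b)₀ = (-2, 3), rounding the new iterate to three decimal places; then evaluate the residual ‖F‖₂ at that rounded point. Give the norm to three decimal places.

13.943

At (-2, 3): F = (53.98999, 20.000).
Jacobian J = [[2·a·b + 2·a - b, a^2 - a + 8·b + sin(b)], [2·a·b, a^2 + 4]].
At the point, J = [[-19.000, 30.14112], [-12.000, 8.000]] (det J = 209.69344).
Solving J·Δ = −F gives Δ = (0.815, -1.277).
Then the next iterate is (a, b)₁ = (-1.185, 1.723).
Re-evaluating at (-1.185, 1.723): F = (12.89199, 5.31148), so ‖F‖₂ = 13.943.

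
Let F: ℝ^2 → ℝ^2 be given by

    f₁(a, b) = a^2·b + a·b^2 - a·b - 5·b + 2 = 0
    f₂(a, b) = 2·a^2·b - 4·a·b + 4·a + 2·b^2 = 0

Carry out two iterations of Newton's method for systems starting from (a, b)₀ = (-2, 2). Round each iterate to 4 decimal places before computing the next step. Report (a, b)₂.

(-1.2880, 0.6661)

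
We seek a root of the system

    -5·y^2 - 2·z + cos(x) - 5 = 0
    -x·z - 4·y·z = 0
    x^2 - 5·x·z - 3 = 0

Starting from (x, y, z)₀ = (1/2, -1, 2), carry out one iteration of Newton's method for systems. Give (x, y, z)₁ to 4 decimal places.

(-0.5178, 0.3763, 2.5642)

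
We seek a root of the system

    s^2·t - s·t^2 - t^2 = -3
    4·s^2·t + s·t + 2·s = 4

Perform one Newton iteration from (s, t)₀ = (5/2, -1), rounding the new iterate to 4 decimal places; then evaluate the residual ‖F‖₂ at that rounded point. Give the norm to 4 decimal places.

At (5/2, -1): F = (-6.7500, -26.5000).
Jacobian J = [[2·s·t - t^2, s^2 - 2·s·t - 2·t], [8·s·t + t + 2, 4·s^2 + s]].
At the point, J = [[-6.0000, 13.2500], [-19.0000, 27.5000]] (det J = 86.7500).
Solving J·Δ = −F gives Δ = (-1.9078, -0.3545).
Then the next iterate is (s, t)₁ = (0.5922, -1.3545).
Re-evaluating at (0.5922, -1.3545): F = (-0.396186, -5.517832), so ‖F‖₂ = 5.5320.

5.5320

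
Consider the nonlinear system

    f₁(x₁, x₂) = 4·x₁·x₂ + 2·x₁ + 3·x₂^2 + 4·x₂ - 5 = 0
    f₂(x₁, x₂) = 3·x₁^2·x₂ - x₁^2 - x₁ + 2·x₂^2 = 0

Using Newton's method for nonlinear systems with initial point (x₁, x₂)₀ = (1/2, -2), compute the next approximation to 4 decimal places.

At (1/2, -2): F = (-4.0000, 5.7500).
Jacobian J = [[4·x₂ + 2, 4·x₁ + 6·x₂ + 4], [6·x₁·x₂ - 2·x₁ - 1, 3·x₁^2 + 4·x₂]].
At the point, J = [[-6.0000, -6.0000], [-8.0000, -7.2500]] (det J = -4.5000).
Solving J·Δ = −F gives Δ = (14.1111, -14.7778).
Then the next iterate is (x₁, x₂)₁ = (14.6111, -16.7778).

(14.6111, -16.7778)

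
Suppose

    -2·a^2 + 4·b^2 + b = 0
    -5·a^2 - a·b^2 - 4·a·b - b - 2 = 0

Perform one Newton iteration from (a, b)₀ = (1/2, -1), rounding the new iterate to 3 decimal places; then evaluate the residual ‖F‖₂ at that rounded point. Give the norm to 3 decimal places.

3.722

At (1/2, -1): F = (2.500, -0.750).
Jacobian J = [[-4·a, 8·b + 1], [-10·a - b^2 - 4·b, -2·a·b - 4·a - 1]].
At the point, J = [[-2.000, -7.000], [-2.000, -2.000]] (det J = -10.000).
Solving J·Δ = −F gives Δ = (-1.025, 0.650).
Then the next iterate is (a, b)₁ = (-0.525, -0.350).
Re-evaluating at (-0.525, -0.350): F = (-0.41125, -3.69881), so ‖F‖₂ = 3.722.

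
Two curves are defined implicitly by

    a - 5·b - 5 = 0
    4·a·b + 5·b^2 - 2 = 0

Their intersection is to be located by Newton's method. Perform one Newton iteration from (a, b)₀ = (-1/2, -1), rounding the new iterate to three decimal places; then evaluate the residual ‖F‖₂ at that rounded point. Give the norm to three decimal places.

0.405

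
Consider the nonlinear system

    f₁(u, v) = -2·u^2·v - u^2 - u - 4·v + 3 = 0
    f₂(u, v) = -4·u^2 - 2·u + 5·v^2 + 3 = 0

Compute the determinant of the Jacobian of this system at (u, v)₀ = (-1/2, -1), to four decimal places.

J = [[-4·u·v - 2·u - 1, -2·u^2 - 4], [-8·u - 2, 10·v]].
At the point, J = [[-2.0000, -4.5000], [2.0000, -10.0000]].
det J = 29.0000.

29.0000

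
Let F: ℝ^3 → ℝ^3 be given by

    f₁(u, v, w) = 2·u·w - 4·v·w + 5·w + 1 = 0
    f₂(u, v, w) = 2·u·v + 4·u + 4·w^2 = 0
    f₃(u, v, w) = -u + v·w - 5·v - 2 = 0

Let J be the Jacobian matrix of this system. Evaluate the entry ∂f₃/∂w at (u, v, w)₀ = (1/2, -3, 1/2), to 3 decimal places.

∂f₃/∂w = v.
At (1/2, -3, 1/2) this is -3.000.

-3.000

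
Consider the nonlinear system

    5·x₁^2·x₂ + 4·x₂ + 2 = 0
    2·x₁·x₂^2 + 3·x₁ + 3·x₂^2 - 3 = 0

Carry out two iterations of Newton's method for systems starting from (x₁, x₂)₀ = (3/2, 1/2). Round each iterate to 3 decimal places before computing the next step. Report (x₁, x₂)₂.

(3.003, -0.006)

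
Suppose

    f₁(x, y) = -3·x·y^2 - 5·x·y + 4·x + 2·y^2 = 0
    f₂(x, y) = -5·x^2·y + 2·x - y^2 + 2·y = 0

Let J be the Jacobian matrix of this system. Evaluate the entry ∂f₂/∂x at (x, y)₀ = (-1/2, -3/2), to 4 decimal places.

-5.5000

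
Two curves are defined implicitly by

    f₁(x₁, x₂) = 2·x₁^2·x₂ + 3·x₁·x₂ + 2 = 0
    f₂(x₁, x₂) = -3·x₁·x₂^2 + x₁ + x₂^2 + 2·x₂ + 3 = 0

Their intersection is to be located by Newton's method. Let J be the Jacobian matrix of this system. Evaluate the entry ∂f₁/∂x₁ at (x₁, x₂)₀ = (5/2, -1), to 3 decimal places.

∂f₁/∂x₁ = 4·x₁·x₂ + 3·x₂.
At (5/2, -1) this is -13.000.

-13.000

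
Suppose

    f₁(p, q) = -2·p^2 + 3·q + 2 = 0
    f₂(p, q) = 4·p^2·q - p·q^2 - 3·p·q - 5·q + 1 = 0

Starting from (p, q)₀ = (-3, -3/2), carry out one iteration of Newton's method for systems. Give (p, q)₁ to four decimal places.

(-1.1390, -2.1108)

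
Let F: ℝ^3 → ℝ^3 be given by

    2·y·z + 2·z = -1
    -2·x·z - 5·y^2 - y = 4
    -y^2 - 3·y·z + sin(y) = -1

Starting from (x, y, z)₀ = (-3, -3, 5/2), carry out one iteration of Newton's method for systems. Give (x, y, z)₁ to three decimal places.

(-6.991, -2.327, 1.091)

At (-3, -3, 5/2): F = (-9.000, -31.000, 14.35888).
Jacobian J = [[0, 2·z, 2·y + 2], [-2·z, -10·y - 1, -2·x], [0, -2·y - 3·z + cos(y), -3·y]].
At the point, J = [[0.000, 5.000, -4.000], [-5.000, 29.000, 6.000], [0.000, -2.48999, 9.000]] (det J = 175.20015).
Solving J·Δ = −F gives Δ = (-3.991, 0.673, -1.409).
Then the next iterate is (x, y, z)₁ = (-6.991, -2.327, 1.091).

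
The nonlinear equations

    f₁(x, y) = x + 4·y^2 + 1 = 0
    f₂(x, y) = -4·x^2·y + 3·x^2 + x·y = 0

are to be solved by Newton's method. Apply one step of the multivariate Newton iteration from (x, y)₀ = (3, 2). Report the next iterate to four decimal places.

(3.0867, 0.7446)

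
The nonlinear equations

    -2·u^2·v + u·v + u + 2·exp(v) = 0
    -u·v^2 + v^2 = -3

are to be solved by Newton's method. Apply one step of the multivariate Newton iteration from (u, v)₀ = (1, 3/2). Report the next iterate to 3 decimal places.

(2.333, 1.023)

At (1, 3/2): F = (8.46338, 3.000).
Jacobian J = [[-4·u·v + v + 1, -2·u^2 + u + 2·exp(v)], [-v^2, -2·u·v + 2·v]].
At the point, J = [[-3.500, 7.96338], [-2.250, 0.000]] (det J = 17.91760).
Solving J·Δ = −F gives Δ = (1.333, -0.477).
Then the next iterate is (u, v)₁ = (2.333, 1.023).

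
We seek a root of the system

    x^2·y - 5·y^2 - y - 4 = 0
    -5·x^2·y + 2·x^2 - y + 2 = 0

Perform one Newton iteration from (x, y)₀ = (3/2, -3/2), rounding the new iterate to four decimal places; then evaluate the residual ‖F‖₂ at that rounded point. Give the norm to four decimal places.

9.5793

At (3/2, -3/2): F = (-17.1250, 24.8750).
Jacobian J = [[2·x·y, x^2 - 10·y - 1], [-10·x·y + 4·x, -5·x^2 - 1]].
At the point, J = [[-4.5000, 16.2500], [28.5000, -12.2500]] (det J = -408.0000).
Solving J·Δ = −F gives Δ = (-0.4766, 0.9219).
Then the next iterate is (x, y)₁ = (1.0234, -0.5781).
Re-evaluating at (1.0234, -0.5781): F = (-5.698370, 7.700153), so ‖F‖₂ = 9.5793.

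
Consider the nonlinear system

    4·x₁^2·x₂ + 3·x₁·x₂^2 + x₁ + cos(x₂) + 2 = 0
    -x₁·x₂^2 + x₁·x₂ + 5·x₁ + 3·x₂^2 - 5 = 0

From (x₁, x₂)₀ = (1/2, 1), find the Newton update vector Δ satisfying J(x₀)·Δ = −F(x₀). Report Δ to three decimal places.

At (1/2, 1): F = (5.54030, 0.500).
Jacobian J = [[8·x₁·x₂ + 3·x₂^2 + 1, 4·x₁^2 + 6·x₁·x₂ - sin(x₂)], [-x₂^2 + x₂ + 5, -2·x₁·x₂ + x₁ + 6·x₂]].
At the point, J = [[8.000, 3.15853], [5.000, 5.500]] (det J = 28.20735).
Solving J·Δ = −F gives Δ = (-1.024, 0.840).

(-1.024, 0.840)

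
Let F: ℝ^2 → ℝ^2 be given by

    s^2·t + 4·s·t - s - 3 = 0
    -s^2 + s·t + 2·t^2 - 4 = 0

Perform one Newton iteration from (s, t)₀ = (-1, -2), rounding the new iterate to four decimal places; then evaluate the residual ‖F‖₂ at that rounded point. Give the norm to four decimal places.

At (-1, -2): F = (4.0000, 5.0000).
Jacobian J = [[2·s·t + 4·t - 1, s^2 + 4·s], [-2·s + t, s + 4·t]].
At the point, J = [[-5.0000, -3.0000], [0.0000, -9.0000]] (det J = 45.0000).
Solving J·Δ = −F gives Δ = (0.4667, 0.5556).
Then the next iterate is (s, t)₁ = (-0.5333, -1.4444).
Re-evaluating at (-0.5333, -1.4444): F = (0.203694, 0.658472), so ‖F‖₂ = 0.6893.

0.6893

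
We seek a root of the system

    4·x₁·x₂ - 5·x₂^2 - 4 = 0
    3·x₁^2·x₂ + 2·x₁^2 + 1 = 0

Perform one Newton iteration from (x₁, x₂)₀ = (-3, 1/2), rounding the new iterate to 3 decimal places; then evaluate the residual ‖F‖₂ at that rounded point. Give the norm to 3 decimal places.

10.175

At (-3, 1/2): F = (-11.250, 32.500).
Jacobian J = [[4·x₂, 4·x₁ - 10·x₂], [6·x₁·x₂ + 4·x₁, 3·x₁^2]].
At the point, J = [[2.000, -17.000], [-21.000, 27.000]] (det J = -303.000).
Solving J·Δ = −F gives Δ = (0.821, -0.565).
Then the next iterate is (x₁, x₂)₁ = (-2.179, -0.065).
Re-evaluating at (-2.179, -0.065): F = (-3.45458, 9.57021), so ‖F‖₂ = 10.175.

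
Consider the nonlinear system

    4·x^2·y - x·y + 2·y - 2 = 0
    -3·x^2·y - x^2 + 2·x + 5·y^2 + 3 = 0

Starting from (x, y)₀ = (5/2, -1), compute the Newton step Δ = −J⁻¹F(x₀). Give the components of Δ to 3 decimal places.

At (5/2, -1): F = (-26.500, 25.500).
Jacobian J = [[8·x·y - y, 4·x^2 - x + 2], [-6·x·y - 2·x + 2, -3·x^2 + 10·y]].
At the point, J = [[-19.000, 24.500], [12.000, -28.750]] (det J = 252.250).
Solving J·Δ = −F gives Δ = (-0.544, 0.660).

(-0.544, 0.660)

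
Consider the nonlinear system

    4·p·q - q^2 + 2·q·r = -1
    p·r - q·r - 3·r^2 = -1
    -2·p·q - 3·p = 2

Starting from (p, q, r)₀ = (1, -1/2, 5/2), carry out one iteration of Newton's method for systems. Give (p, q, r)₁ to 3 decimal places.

(-0.866, -0.634, 1.142)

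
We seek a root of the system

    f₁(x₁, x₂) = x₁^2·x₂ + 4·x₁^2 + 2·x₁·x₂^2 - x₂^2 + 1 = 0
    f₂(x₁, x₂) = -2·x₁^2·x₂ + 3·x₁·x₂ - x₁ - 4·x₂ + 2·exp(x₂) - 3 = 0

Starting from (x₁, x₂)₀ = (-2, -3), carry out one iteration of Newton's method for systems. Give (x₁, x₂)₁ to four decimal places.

(-0.7968, -2.3190)

At (-2, -3): F = (-40.0000, 53.099574).
Jacobian J = [[2·x₁·x₂ + 8·x₁ + 2·x₂^2, x₁^2 + 4·x₁·x₂ - 2·x₂], [-4·x₁·x₂ + 3·x₂ - 1, -2·x₁^2 + 3·x₁ + 2·exp(x₂) - 4]].
At the point, J = [[14.0000, 34.0000], [-34.0000, -17.900426]] (det J = 905.394038).
Solving J·Δ = −F gives Δ = (1.2032, 0.6810).
Then the next iterate is (x₁, x₂)₁ = (-0.7968, -2.3190).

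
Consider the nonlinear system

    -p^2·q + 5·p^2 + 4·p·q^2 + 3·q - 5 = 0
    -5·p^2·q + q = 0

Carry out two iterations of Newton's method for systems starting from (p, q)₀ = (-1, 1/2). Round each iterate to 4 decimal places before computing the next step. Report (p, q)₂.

(-1.0077, -0.0358)

At (-1, 1/2): F = (0.0000, -2.0000).
Jacobian J = [[-2·p·q + 10·p + 4·q^2, -p^2 + 8·p·q + 3], [-10·p·q, -5·p^2 + 1]].
At the point, J = [[-8.0000, -2.0000], [5.0000, -4.0000]] (det J = 42.0000).
Solving J·Δ = −F gives Δ = (0.0952, -0.3810).
Then the next iterate is (p, q)₁ = (-0.9048, 0.1190).
Round to (-0.9048, 0.1190) and repeat: F = (-0.698357, -0.368105), J = [[-8.776014, 1.319967], [1.076712, -3.093315]].
Δ = (-0.1029, -0.1548), so (p, q)₂ = (-1.0077, -0.0358).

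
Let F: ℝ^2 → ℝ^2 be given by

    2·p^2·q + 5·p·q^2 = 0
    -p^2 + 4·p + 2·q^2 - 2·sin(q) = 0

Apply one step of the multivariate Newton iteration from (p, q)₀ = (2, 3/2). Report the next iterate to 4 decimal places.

(2.3309, 0.3897)

At (2, 3/2): F = (34.5000, 6.505010).
Jacobian J = [[4·p·q + 5·q^2, 2·p^2 + 10·p·q], [-2·p + 4, 4·q - 2·cos(q)]].
At the point, J = [[23.2500, 38.0000], [0.0000, 5.858526]] (det J = 136.210720).
Solving J·Δ = −F gives Δ = (0.3309, -1.1103).
Then the next iterate is (p, q)₁ = (2.3309, 0.3897).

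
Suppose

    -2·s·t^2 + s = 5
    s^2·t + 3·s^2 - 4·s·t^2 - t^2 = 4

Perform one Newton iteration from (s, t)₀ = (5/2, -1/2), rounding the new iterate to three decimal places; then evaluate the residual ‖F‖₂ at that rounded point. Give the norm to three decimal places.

At (5/2, -1/2): F = (-3.750, 8.875).
Jacobian J = [[-2·t^2 + 1, -4·s·t], [2·s·t + 6·s - 4·t^2, s^2 - 8·s·t - 2·t]].
At the point, J = [[0.500, 5.000], [11.500, 17.250]] (det J = -48.875).
Solving J·Δ = −F gives Δ = (-2.231, 0.973).
Then the next iterate is (s, t)₁ = (0.269, 0.473).
Re-evaluating at (0.269, 0.473): F = (-4.85137, -4.21315), so ‖F‖₂ = 6.425.

6.425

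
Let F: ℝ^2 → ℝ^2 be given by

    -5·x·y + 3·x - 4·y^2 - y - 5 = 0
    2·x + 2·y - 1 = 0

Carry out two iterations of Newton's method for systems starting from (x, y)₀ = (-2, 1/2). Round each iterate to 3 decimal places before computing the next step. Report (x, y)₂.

(3.287, -2.787)

At (-2, 1/2): F = (-7.500, -4.000).
Jacobian J = [[-5·y + 3, -5·x - 8·y - 1], [2, 2]].
At the point, J = [[0.500, 5.000], [2.000, 2.000]] (det J = -9.000).
Solving J·Δ = −F gives Δ = (0.556, 1.444).
Then the next iterate is (x, y)₁ = (-1.444, 1.944).
Round to (-1.444, 1.944) and repeat: F = (-12.35686, 0.000), J = [[-6.720, -9.332], [2.000, 2.000]].
Δ = (4.731, -4.731), so (x, y)₂ = (3.287, -2.787).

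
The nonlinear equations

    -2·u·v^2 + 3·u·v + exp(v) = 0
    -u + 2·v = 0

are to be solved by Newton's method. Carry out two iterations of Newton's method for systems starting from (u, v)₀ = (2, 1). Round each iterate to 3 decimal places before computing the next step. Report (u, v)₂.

(-0.755, -0.378)

At (2, 1): F = (4.71828, 0.000).
Jacobian J = [[-2·v^2 + 3·v, -4·u·v + 3·u + exp(v)], [-1, 2]].
At the point, J = [[1.000, 0.71828], [-1.000, 2.000]] (det J = 2.71828).
Solving J·Δ = −F gives Δ = (-3.472, -1.736).
Then the next iterate is (u, v)₁ = (-1.472, -0.736).
Round to (-1.472, -0.736) and repeat: F = (5.32396, 0.000), J = [[-3.29139, -8.27054], [-1.000, 2.000]].
Δ = (0.717, 0.358), so (u, v)₂ = (-0.755, -0.378).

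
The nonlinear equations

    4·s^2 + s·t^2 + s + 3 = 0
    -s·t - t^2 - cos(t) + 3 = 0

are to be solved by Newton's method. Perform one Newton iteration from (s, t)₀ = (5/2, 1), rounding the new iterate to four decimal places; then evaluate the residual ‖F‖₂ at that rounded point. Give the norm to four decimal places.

8.9790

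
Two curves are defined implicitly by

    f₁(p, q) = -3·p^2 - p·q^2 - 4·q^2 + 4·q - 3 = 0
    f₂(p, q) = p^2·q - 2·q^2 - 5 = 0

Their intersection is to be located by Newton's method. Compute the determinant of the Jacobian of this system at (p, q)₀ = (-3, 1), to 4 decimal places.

J = [[-6·p - q^2, -2·p·q - 8·q + 4], [2·p·q, p^2 - 4·q]].
At the point, J = [[17.0000, 2.0000], [-6.0000, 5.0000]].
det J = 97.0000.

97.0000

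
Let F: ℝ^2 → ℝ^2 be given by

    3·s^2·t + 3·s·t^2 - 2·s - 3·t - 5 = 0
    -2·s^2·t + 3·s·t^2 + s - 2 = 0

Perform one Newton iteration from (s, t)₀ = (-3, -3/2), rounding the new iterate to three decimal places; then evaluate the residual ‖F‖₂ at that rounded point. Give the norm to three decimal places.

16.471

At (-3, -3/2): F = (-55.250, 1.750).
Jacobian J = [[6·s·t + 3·t^2 - 2, 3·s^2 + 6·s·t - 3], [-4·s·t + 3·t^2 + 1, -2·s^2 + 6·s·t]].
At the point, J = [[31.750, 51.000], [-10.250, 9.000]] (det J = 808.500).
Solving J·Δ = −F gives Δ = (0.725, 0.632).
Then the next iterate is (s, t)₁ = (-2.275, -0.868).
Re-evaluating at (-2.275, -0.868): F = (-16.46545, -0.43223), so ‖F‖₂ = 16.471.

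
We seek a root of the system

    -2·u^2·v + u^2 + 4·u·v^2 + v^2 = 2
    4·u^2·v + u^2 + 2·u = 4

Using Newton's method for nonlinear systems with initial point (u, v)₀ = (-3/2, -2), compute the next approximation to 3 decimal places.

(-0.764, -1.354)

At (-3/2, -2): F = (-10.750, -22.750).
Jacobian J = [[-4·u·v + 2·u + 4·v^2, -2·u^2 + 8·u·v + 2·v], [8·u·v + 2·u + 2, 4·u^2]].
At the point, J = [[1.000, 15.500], [23.000, 9.000]] (det J = -347.500).
Solving J·Δ = −F gives Δ = (0.736, 0.646).
Then the next iterate is (u, v)₁ = (-0.764, -1.354).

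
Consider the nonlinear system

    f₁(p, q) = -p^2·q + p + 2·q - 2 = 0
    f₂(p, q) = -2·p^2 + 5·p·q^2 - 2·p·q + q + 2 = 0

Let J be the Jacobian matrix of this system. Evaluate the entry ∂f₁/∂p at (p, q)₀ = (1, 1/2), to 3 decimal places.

0.000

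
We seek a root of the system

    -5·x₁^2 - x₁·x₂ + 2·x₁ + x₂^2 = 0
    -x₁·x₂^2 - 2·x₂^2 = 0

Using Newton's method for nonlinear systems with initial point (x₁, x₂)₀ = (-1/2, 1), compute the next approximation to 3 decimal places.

(-0.113, 0.371)

At (-1/2, 1): F = (-0.750, -1.500).
Jacobian J = [[-10·x₁ - x₂ + 2, -x₁ + 2·x₂], [-x₂^2, -2·x₁·x₂ - 4·x₂]].
At the point, J = [[6.000, 2.500], [-1.000, -3.000]] (det J = -15.500).
Solving J·Δ = −F gives Δ = (0.387, -0.629).
Then the next iterate is (x₁, x₂)₁ = (-0.113, 0.371).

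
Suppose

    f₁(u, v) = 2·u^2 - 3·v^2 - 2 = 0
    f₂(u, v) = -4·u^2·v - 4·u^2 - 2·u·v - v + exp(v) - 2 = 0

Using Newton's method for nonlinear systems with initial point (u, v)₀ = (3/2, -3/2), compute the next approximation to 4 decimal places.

At (3/2, -3/2): F = (-4.2500, 8.723130).
Jacobian J = [[4·u, -6·v], [-8·u·v - 8·u - 2·v, -4·u^2 - 2·u + exp(v) - 1]].
At the point, J = [[6.0000, 9.0000], [9.0000, -12.776870]] (det J = -157.661219).
Solving J·Δ = −F gives Δ = (-0.1535, 0.5746).
Then the next iterate is (u, v)₁ = (1.3465, -0.9254).

(1.3465, -0.9254)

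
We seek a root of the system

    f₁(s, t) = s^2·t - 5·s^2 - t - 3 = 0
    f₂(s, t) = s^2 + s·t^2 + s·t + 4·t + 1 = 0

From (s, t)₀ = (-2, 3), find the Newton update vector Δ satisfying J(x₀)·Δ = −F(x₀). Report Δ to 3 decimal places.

(1.548, 0.538)

At (-2, 3): F = (-14.000, -7.000).
Jacobian J = [[2·s·t - 10·s, s^2 - 1], [2·s + t^2 + t, 2·s·t + s + 4]].
At the point, J = [[8.000, 3.000], [8.000, -10.000]] (det J = -104.000).
Solving J·Δ = −F gives Δ = (1.548, 0.538).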